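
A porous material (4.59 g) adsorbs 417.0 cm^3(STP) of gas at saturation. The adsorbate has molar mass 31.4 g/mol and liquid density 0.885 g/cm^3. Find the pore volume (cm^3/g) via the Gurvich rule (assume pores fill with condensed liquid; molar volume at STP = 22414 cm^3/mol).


Moles adsorbed n = V_ads / 22414 = 417.0 / 22414 = 1.860444e-02 mol
Liquid volume V_liq = n * M / rho_liq = 1.860444e-02 * 31.4 / 0.885 = 0.66009 cm^3
Specific pore volume V_pore = V_liq / m_sample = 0.66009 / 4.59
V_pore = 0.1438 cm^3/g

0.1438


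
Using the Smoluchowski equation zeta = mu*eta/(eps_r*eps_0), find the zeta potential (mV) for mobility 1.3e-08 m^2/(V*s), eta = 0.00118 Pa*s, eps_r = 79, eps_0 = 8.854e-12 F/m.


Smoluchowski equation: zeta = mu * eta / (eps_r * eps_0)
zeta = 1.3e-08 * 0.00118 / (79 * 8.854e-12)
zeta = 0.021931 V = 21.93 mV

21.93


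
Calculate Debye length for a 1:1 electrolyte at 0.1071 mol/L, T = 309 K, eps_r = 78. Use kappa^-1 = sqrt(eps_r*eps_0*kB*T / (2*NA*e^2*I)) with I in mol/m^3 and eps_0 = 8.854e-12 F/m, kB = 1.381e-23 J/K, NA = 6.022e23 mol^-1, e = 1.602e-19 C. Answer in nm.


Ionic strength I = 0.1071 * 1^2 * 1000 = 107.1 mol/m^3
kappa^-1 = sqrt(78 * 8.854e-12 * 1.381e-23 * 309 / (2 * 6.022e23 * (1.602e-19)^2 * 107.1))
kappa^-1 = 0.944 nm

0.944


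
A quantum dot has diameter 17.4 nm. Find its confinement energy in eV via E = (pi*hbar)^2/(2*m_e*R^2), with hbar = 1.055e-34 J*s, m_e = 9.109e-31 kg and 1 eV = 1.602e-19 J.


Radius R = 17.4/2 = 8.7 nm = 8.7e-09 m
E = (pi * 1.055e-34)^2 / (2 * 9.109e-31 * (8.7e-09)^2)
E(J) = 7.96646e-22
E = E(J) / 1.602e-19 = 0.005 eV

0.005


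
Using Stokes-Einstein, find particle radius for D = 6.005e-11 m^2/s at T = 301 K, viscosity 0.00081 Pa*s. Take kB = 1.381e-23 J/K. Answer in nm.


Stokes-Einstein: R = kB*T / (6*pi*eta*D)
R = 1.381e-23 * 301 / (6 * pi * 0.00081 * 6.005e-11)
R = 4.53379e-09 m = 4.53 nm

4.53


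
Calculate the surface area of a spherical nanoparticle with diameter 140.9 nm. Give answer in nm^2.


Radius r = 140.9/2 = 70.45 nm
Surface area SA = 4 * pi * r^2
SA = 4 * pi * (70.45)^2
SA = 62369.44 nm^2

62369.44


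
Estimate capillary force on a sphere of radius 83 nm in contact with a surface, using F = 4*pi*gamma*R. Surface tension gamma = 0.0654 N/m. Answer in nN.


Convert radius: R = 83 nm = 8.3e-08 m
F = 4 * pi * gamma * R
F = 4 * pi * 0.0654 * 8.3e-08
F = 6.82128e-08 N = 68.2128 nN

68.2128


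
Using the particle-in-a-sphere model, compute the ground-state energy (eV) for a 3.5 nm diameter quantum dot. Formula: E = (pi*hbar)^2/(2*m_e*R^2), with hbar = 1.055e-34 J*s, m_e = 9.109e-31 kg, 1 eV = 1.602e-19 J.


Radius R = 3.5/2 = 1.75 nm = 1.75e-09 m
E = (pi * 1.055e-34)^2 / (2 * 9.109e-31 * (1.75e-09)^2)
E(J) = 1.96892e-20
E = E(J) / 1.602e-19 = 0.1229 eV

0.1229


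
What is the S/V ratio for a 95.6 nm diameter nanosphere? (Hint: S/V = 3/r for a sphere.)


Radius r = 95.6/2 = 47.8 nm
S/V = 3 / r = 3 / 47.8
S/V = 0.0628 nm^-1

0.0628


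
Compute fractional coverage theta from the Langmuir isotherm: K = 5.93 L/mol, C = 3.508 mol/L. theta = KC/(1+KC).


Langmuir isotherm: theta = K*C / (1 + K*C)
K*C = 5.93 * 3.508 = 20.80244
theta = 20.80244 / (1 + 20.80244) = 20.80244 / 21.80244
theta = 0.9541

0.9541


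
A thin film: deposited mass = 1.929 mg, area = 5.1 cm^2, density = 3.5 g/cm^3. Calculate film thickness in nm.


Convert: m = 1.929 mg = 1.9290e-06 kg, A = 5.1 cm^2 = 5.1000e-04 m^2, rho = 3.5 g/cm^3 = 3500 kg/m^3
t = m / (A * rho)
t = 1.9290e-06 / (5.1000e-04 * 3500)
t = 1.0807e-06 m = 1080.7 nm

1080.7


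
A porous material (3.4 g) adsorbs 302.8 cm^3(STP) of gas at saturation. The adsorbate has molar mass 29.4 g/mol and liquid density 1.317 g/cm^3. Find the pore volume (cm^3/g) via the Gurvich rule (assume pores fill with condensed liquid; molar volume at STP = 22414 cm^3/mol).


Moles adsorbed n = V_ads / 22414 = 302.8 / 22414 = 1.350941e-02 mol
Liquid volume V_liq = n * M / rho_liq = 1.350941e-02 * 29.4 / 1.317 = 0.30158 cm^3
Specific pore volume V_pore = V_liq / m_sample = 0.30158 / 3.4
V_pore = 0.0887 cm^3/g

0.0887


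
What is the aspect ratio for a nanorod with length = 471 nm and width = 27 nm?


Aspect ratio AR = length / diameter
AR = 471 / 27
AR = 17.44

17.44


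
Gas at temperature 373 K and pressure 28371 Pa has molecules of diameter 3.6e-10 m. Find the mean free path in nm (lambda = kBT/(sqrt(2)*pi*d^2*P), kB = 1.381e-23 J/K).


Mean free path: lambda = kB*T / (sqrt(2) * pi * d^2 * P)
lambda = 1.381e-23 * 373 / (sqrt(2) * pi * (3.6e-10)^2 * 28371)
lambda = 3.15325e-07 m
lambda = 315.32 nm

315.32


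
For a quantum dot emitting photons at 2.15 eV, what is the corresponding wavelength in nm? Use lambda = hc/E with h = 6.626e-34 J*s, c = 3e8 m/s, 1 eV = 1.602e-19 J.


Convert energy: E = 2.15 eV = 2.15 * 1.602e-19 = 3.4443e-19 J
lambda = h*c / E = 6.626e-34 * 3e8 / 3.4443e-19
lambda = 5.77127e-07 m = 577.1 nm

577.1


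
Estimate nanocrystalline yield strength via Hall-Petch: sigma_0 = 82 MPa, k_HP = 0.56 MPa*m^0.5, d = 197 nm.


d = 197 nm = 1.97e-07 m
sqrt(d) = 0.0004438468
Hall-Petch contribution = k / sqrt(d) = 0.56 / 0.0004438468 = 1261.7 MPa
sigma = sigma_0 + k/sqrt(d) = 82 + 1261.7 = 1343.7 MPa

1343.7


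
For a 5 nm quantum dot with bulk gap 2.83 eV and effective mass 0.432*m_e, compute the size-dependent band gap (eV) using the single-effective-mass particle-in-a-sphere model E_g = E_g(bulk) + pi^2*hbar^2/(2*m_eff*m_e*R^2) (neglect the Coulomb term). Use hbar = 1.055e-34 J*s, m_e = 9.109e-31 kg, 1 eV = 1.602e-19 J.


Radius R = 5/2 nm = 2.5e-09 m
Confinement energy dE = pi^2 * hbar^2 / (2 * m_eff * m_e * R^2)
dE = pi^2 * (1.055e-34)^2 / (2 * 0.432 * 9.109e-31 * (2.5e-09)^2) J, divided by 1.602e-19 J/eV
dE = 0.1394 eV
Total band gap = E_g(bulk) + dE = 2.83 + 0.1394 = 2.9694 eV

2.9694


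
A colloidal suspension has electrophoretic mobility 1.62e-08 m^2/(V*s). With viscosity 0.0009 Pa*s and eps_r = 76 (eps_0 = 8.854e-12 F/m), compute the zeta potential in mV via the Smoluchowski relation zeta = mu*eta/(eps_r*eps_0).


Smoluchowski equation: zeta = mu * eta / (eps_r * eps_0)
zeta = 1.62e-08 * 0.0009 / (76 * 8.854e-12)
zeta = 0.021667 V = 21.67 mV

21.67


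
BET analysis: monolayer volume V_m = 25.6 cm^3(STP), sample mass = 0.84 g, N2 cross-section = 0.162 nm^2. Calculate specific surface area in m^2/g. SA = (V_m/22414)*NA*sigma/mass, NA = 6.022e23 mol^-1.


Number of moles in monolayer = V_m / 22414 = 25.6 / 22414 = 0.00114214
Number of molecules = moles * NA = 0.00114214 * 6.022e23
SA = molecules * sigma / mass
SA = (25.6 / 22414) * 6.022e23 * 0.162e-18 / 0.84
SA = 132.6 m^2/g

132.6


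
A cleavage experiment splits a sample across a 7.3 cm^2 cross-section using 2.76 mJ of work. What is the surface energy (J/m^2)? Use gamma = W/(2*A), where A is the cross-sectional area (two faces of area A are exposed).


Convert: A = 7.3 cm^2 = 0.00073 m^2, W = 2.76 mJ = 0.00276 J
Cleaving exposes two faces of area A, so total new surface = 2*A and gamma = W / (2*A)
gamma = 0.00276 / (2 * 0.00073)
gamma = 1.89 J/m^2

1.89


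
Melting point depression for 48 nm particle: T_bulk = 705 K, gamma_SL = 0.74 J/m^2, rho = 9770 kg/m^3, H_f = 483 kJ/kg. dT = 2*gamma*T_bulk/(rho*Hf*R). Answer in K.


Radius R = 48/2 = 24 nm = 2.4e-08 m
Convert H_f = 483 kJ/kg = 483000 J/kg
dT = 2 * gamma_SL * T_bulk / (rho * H_f * R)
dT = 2 * 0.74 * 705 / (9770 * 483000 * 2.4e-08)
dT = 9.2 K

9.2


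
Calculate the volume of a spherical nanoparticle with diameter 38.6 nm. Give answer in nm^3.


Radius r = 38.6/2 = 19.3 nm
Volume V = (4/3) * pi * r^3
V = (4/3) * pi * (19.3)^3
V = 30113.45 nm^3

30113.45


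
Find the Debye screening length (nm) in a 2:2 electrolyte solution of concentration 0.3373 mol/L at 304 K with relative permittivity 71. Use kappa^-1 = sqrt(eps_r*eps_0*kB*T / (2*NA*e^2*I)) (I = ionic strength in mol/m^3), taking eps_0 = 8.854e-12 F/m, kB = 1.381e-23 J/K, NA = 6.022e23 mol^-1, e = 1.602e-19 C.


Ionic strength I = 0.3373 * 2^2 * 1000 = 1349.2 mol/m^3
kappa^-1 = sqrt(71 * 8.854e-12 * 1.381e-23 * 304 / (2 * 6.022e23 * (1.602e-19)^2 * 1349.2))
kappa^-1 = 0.252 nm

0.252


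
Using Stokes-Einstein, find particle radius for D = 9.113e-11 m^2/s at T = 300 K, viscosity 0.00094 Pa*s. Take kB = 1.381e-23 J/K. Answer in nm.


Stokes-Einstein: R = kB*T / (6*pi*eta*D)
R = 1.381e-23 * 300 / (6 * pi * 0.00094 * 9.113e-11)
R = 2.56581e-09 m = 2.57 nm

2.57


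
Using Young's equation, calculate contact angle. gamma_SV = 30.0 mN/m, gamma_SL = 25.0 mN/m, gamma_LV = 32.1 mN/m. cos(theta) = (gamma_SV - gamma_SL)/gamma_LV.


cos(theta) = (gamma_SV - gamma_SL) / gamma_LV
cos(theta) = (30.0 - 25.0) / 32.1
cos(theta) = 0.155763
theta = arccos(0.155763) = 81.04 degrees

81.04


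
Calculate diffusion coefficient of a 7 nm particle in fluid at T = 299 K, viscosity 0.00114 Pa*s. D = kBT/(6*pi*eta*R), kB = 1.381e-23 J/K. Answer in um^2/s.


Radius R = 7/2 = 3.5 nm = 3.5e-09 m
D = kB*T / (6*pi*eta*R)
D = 1.381e-23 * 299 / (6 * pi * 0.00114 * 3.5e-09)
D = 5.49023e-11 m^2/s = 54.902 um^2/s

54.902


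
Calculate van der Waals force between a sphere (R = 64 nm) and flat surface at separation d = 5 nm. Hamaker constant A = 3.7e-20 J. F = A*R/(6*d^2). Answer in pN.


Convert to SI: R = 64 nm = 6.4e-08 m, d = 5 nm = 5e-09 m
F = A * R / (6 * d^2)
F = 3.7e-20 * 6.4e-08 / (6 * (5e-09)^2)
F = 1.57867e-11 N = 15.787 pN

15.787


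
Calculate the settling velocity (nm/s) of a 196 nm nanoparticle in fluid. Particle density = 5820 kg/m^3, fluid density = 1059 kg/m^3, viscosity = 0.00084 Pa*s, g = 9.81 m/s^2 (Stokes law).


Radius R = 196/2 nm = 9.8e-08 m
Density difference = 5820 - 1059 = 4761 kg/m^3
v = 2 * R^2 * (rho_p - rho_f) * g / (9 * eta)
v = 2 * (9.8e-08)^2 * 4761 * 9.81 / (9 * 0.00084)
v = 1.18666e-07 m/s = 118.6663 nm/s

118.6663


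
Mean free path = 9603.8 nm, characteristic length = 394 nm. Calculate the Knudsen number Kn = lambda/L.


Knudsen number Kn = lambda / L
Kn = 9603.8 / 394
Kn = 24.3751

24.3751


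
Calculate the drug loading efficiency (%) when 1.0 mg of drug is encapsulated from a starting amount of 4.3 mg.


Drug loading efficiency = (drug loaded / drug initial) * 100
DLE = 1.0 / 4.3 * 100
DLE = 0.2326 * 100
DLE = 23.26%

23.26


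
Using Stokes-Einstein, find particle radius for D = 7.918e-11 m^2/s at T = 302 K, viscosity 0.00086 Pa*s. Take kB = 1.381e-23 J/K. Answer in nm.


Stokes-Einstein: R = kB*T / (6*pi*eta*D)
R = 1.381e-23 * 302 / (6 * pi * 0.00086 * 7.918e-11)
R = 3.24927e-09 m = 3.25 nm

3.25


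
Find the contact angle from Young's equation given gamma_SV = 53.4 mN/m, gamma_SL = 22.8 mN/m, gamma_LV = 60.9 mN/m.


cos(theta) = (gamma_SV - gamma_SL) / gamma_LV
cos(theta) = (53.4 - 22.8) / 60.9
cos(theta) = 0.502463
theta = arccos(0.502463) = 59.84 degrees

59.84


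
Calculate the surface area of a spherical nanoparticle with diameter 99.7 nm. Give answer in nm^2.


Radius r = 99.7/2 = 49.85 nm
Surface area SA = 4 * pi * r^2
SA = 4 * pi * (49.85)^2
SA = 31227.71 nm^2

31227.71


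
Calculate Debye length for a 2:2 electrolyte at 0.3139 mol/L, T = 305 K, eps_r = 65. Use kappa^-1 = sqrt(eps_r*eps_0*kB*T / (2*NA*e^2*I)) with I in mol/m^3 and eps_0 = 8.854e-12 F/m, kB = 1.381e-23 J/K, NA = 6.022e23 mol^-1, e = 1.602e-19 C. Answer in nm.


Ionic strength I = 0.3139 * 2^2 * 1000 = 1255.6 mol/m^3
kappa^-1 = sqrt(65 * 8.854e-12 * 1.381e-23 * 305 / (2 * 6.022e23 * (1.602e-19)^2 * 1255.6))
kappa^-1 = 0.25 nm

0.25


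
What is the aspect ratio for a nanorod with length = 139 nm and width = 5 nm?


Aspect ratio AR = length / diameter
AR = 139 / 5
AR = 27.8

27.8


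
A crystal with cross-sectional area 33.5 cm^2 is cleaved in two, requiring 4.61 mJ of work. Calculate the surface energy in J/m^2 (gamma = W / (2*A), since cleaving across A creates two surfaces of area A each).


Convert: A = 33.5 cm^2 = 0.00335 m^2, W = 4.61 mJ = 0.00461 J
Cleaving exposes two faces of area A, so total new surface = 2*A and gamma = W / (2*A)
gamma = 0.00461 / (2 * 0.00335)
gamma = 0.688 J/m^2

0.688


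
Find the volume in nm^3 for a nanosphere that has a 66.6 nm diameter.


Radius r = 66.6/2 = 33.3 nm
Volume V = (4/3) * pi * r^3
V = (4/3) * pi * (33.3)^3
V = 154675.42 nm^3

154675.42


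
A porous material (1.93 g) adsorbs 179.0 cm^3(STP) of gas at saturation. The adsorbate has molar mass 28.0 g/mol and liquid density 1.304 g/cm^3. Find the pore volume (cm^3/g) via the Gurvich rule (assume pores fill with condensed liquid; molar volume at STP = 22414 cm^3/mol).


Moles adsorbed n = V_ads / 22414 = 179.0 / 22414 = 7.986080e-03 mol
Liquid volume V_liq = n * M / rho_liq = 7.986080e-03 * 28.0 / 1.304 = 0.17148 cm^3
Specific pore volume V_pore = V_liq / m_sample = 0.17148 / 1.93
V_pore = 0.0888 cm^3/g

0.0888


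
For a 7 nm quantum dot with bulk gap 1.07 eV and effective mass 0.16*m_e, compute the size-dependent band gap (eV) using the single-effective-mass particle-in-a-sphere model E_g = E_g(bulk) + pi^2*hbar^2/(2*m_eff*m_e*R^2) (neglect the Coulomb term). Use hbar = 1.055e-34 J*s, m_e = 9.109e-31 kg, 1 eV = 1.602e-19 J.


Radius R = 7/2 nm = 3.5e-09 m
Confinement energy dE = pi^2 * hbar^2 / (2 * m_eff * m_e * R^2)
dE = pi^2 * (1.055e-34)^2 / (2 * 0.16 * 9.109e-31 * (3.5e-09)^2) J, divided by 1.602e-19 J/eV
dE = 0.192 eV
Total band gap = E_g(bulk) + dE = 1.07 + 0.192 = 1.262 eV

1.262


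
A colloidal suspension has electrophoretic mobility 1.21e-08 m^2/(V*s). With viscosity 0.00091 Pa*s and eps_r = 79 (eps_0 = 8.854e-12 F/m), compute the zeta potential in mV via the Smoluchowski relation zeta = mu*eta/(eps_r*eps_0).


Smoluchowski equation: zeta = mu * eta / (eps_r * eps_0)
zeta = 1.21e-08 * 0.00091 / (79 * 8.854e-12)
zeta = 0.015742 V = 15.74 mV

15.74


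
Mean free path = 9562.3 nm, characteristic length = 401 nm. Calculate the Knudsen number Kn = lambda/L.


Knudsen number Kn = lambda / L
Kn = 9562.3 / 401
Kn = 23.8461

23.8461


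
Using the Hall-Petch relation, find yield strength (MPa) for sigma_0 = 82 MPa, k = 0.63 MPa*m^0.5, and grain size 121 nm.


d = 121 nm = 1.21e-07 m
sqrt(d) = 0.0003478505
Hall-Petch contribution = k / sqrt(d) = 0.63 / 0.0003478505 = 1811.1 MPa
sigma = sigma_0 + k/sqrt(d) = 82 + 1811.1 = 1893.1 MPa

1893.1


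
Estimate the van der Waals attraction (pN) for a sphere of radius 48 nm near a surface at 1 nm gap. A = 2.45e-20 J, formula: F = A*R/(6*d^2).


Convert to SI: R = 48 nm = 4.8e-08 m, d = 1 nm = 1e-09 m
F = A * R / (6 * d^2)
F = 2.45e-20 * 4.8e-08 / (6 * (1e-09)^2)
F = 1.96e-10 N = 196.0 pN

196.0


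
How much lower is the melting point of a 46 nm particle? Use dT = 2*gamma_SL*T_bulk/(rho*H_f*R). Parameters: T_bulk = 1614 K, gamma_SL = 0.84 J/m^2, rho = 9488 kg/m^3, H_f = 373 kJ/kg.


Radius R = 46/2 = 23 nm = 2.3e-08 m
Convert H_f = 373 kJ/kg = 373000 J/kg
dT = 2 * gamma_SL * T_bulk / (rho * H_f * R)
dT = 2 * 0.84 * 1614 / (9488 * 373000 * 2.3e-08)
dT = 33.3 K

33.3


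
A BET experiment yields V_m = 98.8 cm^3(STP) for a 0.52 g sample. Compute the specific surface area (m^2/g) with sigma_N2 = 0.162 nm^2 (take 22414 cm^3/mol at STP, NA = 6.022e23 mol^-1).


Number of moles in monolayer = V_m / 22414 = 98.8 / 22414 = 0.00440796
Number of molecules = moles * NA = 0.00440796 * 6.022e23
SA = molecules * sigma / mass
SA = (98.8 / 22414) * 6.022e23 * 0.162e-18 / 0.52
SA = 827.0 m^2/g

827.0


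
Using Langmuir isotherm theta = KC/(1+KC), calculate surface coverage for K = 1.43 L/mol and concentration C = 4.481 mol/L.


Langmuir isotherm: theta = K*C / (1 + K*C)
K*C = 1.43 * 4.481 = 6.40783
theta = 6.40783 / (1 + 6.40783) = 6.40783 / 7.40783
theta = 0.865

0.865


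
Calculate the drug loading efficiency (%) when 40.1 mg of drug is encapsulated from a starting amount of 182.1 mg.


Drug loading efficiency = (drug loaded / drug initial) * 100
DLE = 40.1 / 182.1 * 100
DLE = 0.2202 * 100
DLE = 22.02%

22.02


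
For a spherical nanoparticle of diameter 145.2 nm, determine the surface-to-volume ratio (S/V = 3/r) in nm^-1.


Radius r = 145.2/2 = 72.6 nm
S/V = 3 / r = 3 / 72.6
S/V = 0.0413 nm^-1

0.0413


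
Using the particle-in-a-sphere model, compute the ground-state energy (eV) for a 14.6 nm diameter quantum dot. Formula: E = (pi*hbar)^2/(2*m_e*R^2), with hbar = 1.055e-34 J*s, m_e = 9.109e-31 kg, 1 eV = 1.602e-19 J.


Radius R = 14.6/2 = 7.3 nm = 7.3e-09 m
E = (pi * 1.055e-34)^2 / (2 * 9.109e-31 * (7.3e-09)^2)
E(J) = 1.13151e-21
E = E(J) / 1.602e-19 = 0.0071 eV

0.0071


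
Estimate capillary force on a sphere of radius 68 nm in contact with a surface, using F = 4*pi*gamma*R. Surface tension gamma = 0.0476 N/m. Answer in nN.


Convert radius: R = 68 nm = 6.8e-08 m
F = 4 * pi * gamma * R
F = 4 * pi * 0.0476 * 6.8e-08
F = 4.06748e-08 N = 40.6748 nN

40.6748


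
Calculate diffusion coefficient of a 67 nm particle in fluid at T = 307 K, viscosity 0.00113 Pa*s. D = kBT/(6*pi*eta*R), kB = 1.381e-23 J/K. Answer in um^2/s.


Radius R = 67/2 = 33.5 nm = 3.35e-08 m
D = kB*T / (6*pi*eta*R)
D = 1.381e-23 * 307 / (6 * pi * 0.00113 * 3.35e-08)
D = 5.94166e-12 m^2/s = 5.942 um^2/s

5.942


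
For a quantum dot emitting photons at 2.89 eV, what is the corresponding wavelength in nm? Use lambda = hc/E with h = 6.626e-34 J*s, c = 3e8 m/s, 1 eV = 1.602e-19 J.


Convert energy: E = 2.89 eV = 2.89 * 1.602e-19 = 4.62978e-19 J
lambda = h*c / E = 6.626e-34 * 3e8 / 4.62978e-19
lambda = 4.29351e-07 m = 429.4 nm

429.4


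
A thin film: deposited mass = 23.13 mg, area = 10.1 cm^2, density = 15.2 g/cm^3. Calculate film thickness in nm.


Convert: m = 23.13 mg = 2.3130e-05 kg, A = 10.1 cm^2 = 1.0100e-03 m^2, rho = 15.2 g/cm^3 = 15200 kg/m^3
t = m / (A * rho)
t = 2.3130e-05 / (1.0100e-03 * 15200)
t = 1.5066e-06 m = 1506.6 nm

1506.6


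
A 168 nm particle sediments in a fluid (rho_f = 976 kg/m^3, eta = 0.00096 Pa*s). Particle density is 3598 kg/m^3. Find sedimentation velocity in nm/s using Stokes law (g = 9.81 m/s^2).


Radius R = 168/2 nm = 8.4e-08 m
Density difference = 3598 - 976 = 2622 kg/m^3
v = 2 * R^2 * (rho_p - rho_f) * g / (9 * eta)
v = 2 * (8.4e-08)^2 * 2622 * 9.81 / (9 * 0.00096)
v = 4.20123e-08 m/s = 42.0123 nm/s

42.0123


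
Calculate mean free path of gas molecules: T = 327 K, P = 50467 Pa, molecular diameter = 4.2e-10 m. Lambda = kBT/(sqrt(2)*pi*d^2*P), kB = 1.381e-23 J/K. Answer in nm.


Mean free path: lambda = kB*T / (sqrt(2) * pi * d^2 * P)
lambda = 1.381e-23 * 327 / (sqrt(2) * pi * (4.2e-10)^2 * 50467)
lambda = 1.14175e-07 m
lambda = 114.17 nm

114.17


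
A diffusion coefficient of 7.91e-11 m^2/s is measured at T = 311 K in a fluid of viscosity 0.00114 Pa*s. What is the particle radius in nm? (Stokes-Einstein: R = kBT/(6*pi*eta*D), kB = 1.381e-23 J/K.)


Stokes-Einstein: R = kB*T / (6*pi*eta*D)
R = 1.381e-23 * 311 / (6 * pi * 0.00114 * 7.91e-11)
R = 2.5268e-09 m = 2.53 nm

2.53


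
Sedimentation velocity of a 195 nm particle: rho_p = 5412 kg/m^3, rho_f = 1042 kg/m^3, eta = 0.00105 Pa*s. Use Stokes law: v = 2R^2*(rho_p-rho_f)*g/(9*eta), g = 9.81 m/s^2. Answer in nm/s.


Radius R = 195/2 nm = 9.75e-08 m
Density difference = 5412 - 1042 = 4370 kg/m^3
v = 2 * R^2 * (rho_p - rho_f) * g / (9 * eta)
v = 2 * (9.75e-08)^2 * 4370 * 9.81 / (9 * 0.00105)
v = 8.62498e-08 m/s = 86.2498 nm/s

86.2498


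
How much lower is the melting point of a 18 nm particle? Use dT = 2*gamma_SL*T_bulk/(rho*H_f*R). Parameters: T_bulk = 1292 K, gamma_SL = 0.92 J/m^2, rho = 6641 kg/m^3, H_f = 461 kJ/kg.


Radius R = 18/2 = 9 nm = 9e-09 m
Convert H_f = 461 kJ/kg = 461000 J/kg
dT = 2 * gamma_SL * T_bulk / (rho * H_f * R)
dT = 2 * 0.92 * 1292 / (6641 * 461000 * 9e-09)
dT = 86.3 K

86.3


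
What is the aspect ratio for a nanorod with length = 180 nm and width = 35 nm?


Aspect ratio AR = length / diameter
AR = 180 / 35
AR = 5.14

5.14


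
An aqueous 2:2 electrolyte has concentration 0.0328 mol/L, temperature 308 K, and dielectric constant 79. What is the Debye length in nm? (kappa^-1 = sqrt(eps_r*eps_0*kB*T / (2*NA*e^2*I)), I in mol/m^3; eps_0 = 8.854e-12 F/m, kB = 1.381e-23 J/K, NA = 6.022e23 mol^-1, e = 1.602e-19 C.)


Ionic strength I = 0.0328 * 2^2 * 1000 = 131.2 mol/m^3
kappa^-1 = sqrt(79 * 8.854e-12 * 1.381e-23 * 308 / (2 * 6.022e23 * (1.602e-19)^2 * 131.2))
kappa^-1 = 0.857 nm

0.857


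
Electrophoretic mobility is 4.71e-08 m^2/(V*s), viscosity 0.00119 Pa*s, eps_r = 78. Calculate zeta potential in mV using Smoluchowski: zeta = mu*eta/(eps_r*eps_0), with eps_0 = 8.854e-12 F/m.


Smoluchowski equation: zeta = mu * eta / (eps_r * eps_0)
zeta = 4.71e-08 * 0.00119 / (78 * 8.854e-12)
zeta = 0.081158 V = 81.16 mV

81.16


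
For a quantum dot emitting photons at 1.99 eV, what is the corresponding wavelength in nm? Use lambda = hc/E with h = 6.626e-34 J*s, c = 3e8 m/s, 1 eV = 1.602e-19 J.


Convert energy: E = 1.99 eV = 1.99 * 1.602e-19 = 3.18798e-19 J
lambda = h*c / E = 6.626e-34 * 3e8 / 3.18798e-19
lambda = 6.2353e-07 m = 623.5 nm

623.5


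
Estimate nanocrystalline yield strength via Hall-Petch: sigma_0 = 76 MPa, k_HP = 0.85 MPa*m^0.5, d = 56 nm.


d = 56 nm = 5.6e-08 m
sqrt(d) = 0.0002366432
Hall-Petch contribution = k / sqrt(d) = 0.85 / 0.0002366432 = 3591.9 MPa
sigma = sigma_0 + k/sqrt(d) = 76 + 3591.9 = 3667.9 MPa

3667.9


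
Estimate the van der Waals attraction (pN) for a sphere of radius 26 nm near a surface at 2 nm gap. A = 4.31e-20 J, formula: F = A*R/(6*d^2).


Convert to SI: R = 26 nm = 2.6e-08 m, d = 2 nm = 2e-09 m
F = A * R / (6 * d^2)
F = 4.31e-20 * 2.6e-08 / (6 * (2e-09)^2)
F = 4.66917e-11 N = 46.692 pN

46.692


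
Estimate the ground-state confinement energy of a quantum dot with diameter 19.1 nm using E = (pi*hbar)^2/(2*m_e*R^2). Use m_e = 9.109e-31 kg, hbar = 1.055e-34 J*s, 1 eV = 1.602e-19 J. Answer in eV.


Radius R = 19.1/2 = 9.55 nm = 9.55e-09 m
E = (pi * 1.055e-34)^2 / (2 * 9.109e-31 * (9.55e-09)^2)
E(J) = 6.61146e-22
E = E(J) / 1.602e-19 = 0.0041 eV

0.0041


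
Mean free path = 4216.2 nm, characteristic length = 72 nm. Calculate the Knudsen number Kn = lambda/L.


Knudsen number Kn = lambda / L
Kn = 4216.2 / 72
Kn = 58.5583

58.5583


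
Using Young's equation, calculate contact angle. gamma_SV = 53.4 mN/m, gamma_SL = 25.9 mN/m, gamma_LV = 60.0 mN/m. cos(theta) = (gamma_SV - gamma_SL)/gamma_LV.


cos(theta) = (gamma_SV - gamma_SL) / gamma_LV
cos(theta) = (53.4 - 25.9) / 60.0
cos(theta) = 0.458333
theta = arccos(0.458333) = 62.72 degrees

62.72


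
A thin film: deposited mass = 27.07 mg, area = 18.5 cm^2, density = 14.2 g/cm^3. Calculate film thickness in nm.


Convert: m = 27.07 mg = 2.7070e-05 kg, A = 18.5 cm^2 = 1.8500e-03 m^2, rho = 14.2 g/cm^3 = 14200 kg/m^3
t = m / (A * rho)
t = 2.7070e-05 / (1.8500e-03 * 14200)
t = 1.0305e-06 m = 1030.5 nm

1030.5


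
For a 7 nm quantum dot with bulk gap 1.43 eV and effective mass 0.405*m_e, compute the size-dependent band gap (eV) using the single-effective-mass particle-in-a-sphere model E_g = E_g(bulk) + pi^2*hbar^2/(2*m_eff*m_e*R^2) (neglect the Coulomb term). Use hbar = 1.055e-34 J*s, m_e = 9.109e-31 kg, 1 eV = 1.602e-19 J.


Radius R = 7/2 nm = 3.5e-09 m
Confinement energy dE = pi^2 * hbar^2 / (2 * m_eff * m_e * R^2)
dE = pi^2 * (1.055e-34)^2 / (2 * 0.405 * 9.109e-31 * (3.5e-09)^2) J, divided by 1.602e-19 J/eV
dE = 0.0759 eV
Total band gap = E_g(bulk) + dE = 1.43 + 0.0759 = 1.5059 eV

1.5059


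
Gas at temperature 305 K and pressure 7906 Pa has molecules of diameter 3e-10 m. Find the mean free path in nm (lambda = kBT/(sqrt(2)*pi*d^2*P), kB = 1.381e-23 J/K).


Mean free path: lambda = kB*T / (sqrt(2) * pi * d^2 * P)
lambda = 1.381e-23 * 305 / (sqrt(2) * pi * (3e-10)^2 * 7906)
lambda = 1.33238e-06 m
lambda = 1332.38 nm

1332.38


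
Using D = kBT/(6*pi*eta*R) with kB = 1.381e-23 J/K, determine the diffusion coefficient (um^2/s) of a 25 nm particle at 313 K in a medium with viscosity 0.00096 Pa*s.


Radius R = 25/2 = 12.5 nm = 1.25e-08 m
D = kB*T / (6*pi*eta*R)
D = 1.381e-23 * 313 / (6 * pi * 0.00096 * 1.25e-08)
D = 1.91098e-11 m^2/s = 19.11 um^2/s

19.11


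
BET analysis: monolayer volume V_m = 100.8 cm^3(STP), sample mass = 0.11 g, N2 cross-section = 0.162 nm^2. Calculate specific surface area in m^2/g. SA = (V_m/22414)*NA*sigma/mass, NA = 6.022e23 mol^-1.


Number of moles in monolayer = V_m / 22414 = 100.8 / 22414 = 0.00449719
Number of molecules = moles * NA = 0.00449719 * 6.022e23
SA = molecules * sigma / mass
SA = (100.8 / 22414) * 6.022e23 * 0.162e-18 / 0.11
SA = 3988.5 m^2/g

3988.5


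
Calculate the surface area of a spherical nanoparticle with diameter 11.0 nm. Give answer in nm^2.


Radius r = 11.0/2 = 5.5 nm
Surface area SA = 4 * pi * r^2
SA = 4 * pi * (5.5)^2
SA = 380.13 nm^2

380.13


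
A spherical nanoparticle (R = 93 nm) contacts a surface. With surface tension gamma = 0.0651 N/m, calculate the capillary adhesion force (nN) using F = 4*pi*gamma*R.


Convert radius: R = 93 nm = 9.3e-08 m
F = 4 * pi * gamma * R
F = 4 * pi * 0.0651 * 9.3e-08
F = 7.60806e-08 N = 76.0806 nN

76.0806


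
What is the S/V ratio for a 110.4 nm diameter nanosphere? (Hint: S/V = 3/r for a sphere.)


Radius r = 110.4/2 = 55.2 nm
S/V = 3 / r = 3 / 55.2
S/V = 0.0543 nm^-1

0.0543


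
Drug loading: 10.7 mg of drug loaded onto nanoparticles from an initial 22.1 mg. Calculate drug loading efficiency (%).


Drug loading efficiency = (drug loaded / drug initial) * 100
DLE = 10.7 / 22.1 * 100
DLE = 0.4842 * 100
DLE = 48.42%

48.42


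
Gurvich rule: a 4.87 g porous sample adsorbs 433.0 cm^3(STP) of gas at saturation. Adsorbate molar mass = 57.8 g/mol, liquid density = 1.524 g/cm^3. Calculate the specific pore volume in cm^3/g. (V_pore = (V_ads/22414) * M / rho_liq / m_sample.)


Moles adsorbed n = V_ads / 22414 = 433.0 / 22414 = 1.931828e-02 mol
Liquid volume V_liq = n * M / rho_liq = 1.931828e-02 * 57.8 / 1.524 = 0.73268 cm^3
Specific pore volume V_pore = V_liq / m_sample = 0.73268 / 4.87
V_pore = 0.1504 cm^3/g

0.1504


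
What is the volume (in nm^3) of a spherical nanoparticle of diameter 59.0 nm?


Radius r = 59.0/2 = 29.5 nm
Volume V = (4/3) * pi * r^3
V = (4/3) * pi * (29.5)^3
V = 107536.19 nm^3

107536.19


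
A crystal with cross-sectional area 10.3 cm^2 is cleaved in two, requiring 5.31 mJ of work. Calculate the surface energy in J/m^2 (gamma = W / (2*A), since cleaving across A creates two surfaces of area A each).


Convert: A = 10.3 cm^2 = 0.00103 m^2, W = 5.31 mJ = 0.00531 J
Cleaving exposes two faces of area A, so total new surface = 2*A and gamma = W / (2*A)
gamma = 0.00531 / (2 * 0.00103)
gamma = 2.578 J/m^2

2.578


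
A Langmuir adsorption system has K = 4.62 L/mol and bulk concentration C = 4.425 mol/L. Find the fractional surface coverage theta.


Langmuir isotherm: theta = K*C / (1 + K*C)
K*C = 4.62 * 4.425 = 20.4435
theta = 20.4435 / (1 + 20.4435) = 20.4435 / 21.4435
theta = 0.9534

0.9534


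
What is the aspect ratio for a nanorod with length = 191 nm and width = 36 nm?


Aspect ratio AR = length / diameter
AR = 191 / 36
AR = 5.31

5.31


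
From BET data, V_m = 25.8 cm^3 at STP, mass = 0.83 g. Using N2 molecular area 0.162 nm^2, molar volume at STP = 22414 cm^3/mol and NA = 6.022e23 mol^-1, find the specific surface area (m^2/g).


Number of moles in monolayer = V_m / 22414 = 25.8 / 22414 = 0.00115107
Number of molecules = moles * NA = 0.00115107 * 6.022e23
SA = molecules * sigma / mass
SA = (25.8 / 22414) * 6.022e23 * 0.162e-18 / 0.83
SA = 135.3 m^2/g

135.3


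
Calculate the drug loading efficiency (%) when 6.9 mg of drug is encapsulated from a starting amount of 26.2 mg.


Drug loading efficiency = (drug loaded / drug initial) * 100
DLE = 6.9 / 26.2 * 100
DLE = 0.2634 * 100
DLE = 26.34%

26.34


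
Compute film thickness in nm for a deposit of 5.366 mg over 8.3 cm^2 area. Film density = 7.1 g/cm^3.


Convert: m = 5.366 mg = 5.3660e-06 kg, A = 8.3 cm^2 = 8.3000e-04 m^2, rho = 7.1 g/cm^3 = 7100 kg/m^3
t = m / (A * rho)
t = 5.3660e-06 / (8.3000e-04 * 7100)
t = 9.1057e-07 m = 910.6 nm

910.6


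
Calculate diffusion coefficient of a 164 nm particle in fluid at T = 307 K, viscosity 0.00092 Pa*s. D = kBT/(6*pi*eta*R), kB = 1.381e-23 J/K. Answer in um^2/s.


Radius R = 164/2 = 82 nm = 8.2e-08 m
D = kB*T / (6*pi*eta*R)
D = 1.381e-23 * 307 / (6 * pi * 0.00092 * 8.2e-08)
D = 2.98146e-12 m^2/s = 2.981 um^2/s

2.981


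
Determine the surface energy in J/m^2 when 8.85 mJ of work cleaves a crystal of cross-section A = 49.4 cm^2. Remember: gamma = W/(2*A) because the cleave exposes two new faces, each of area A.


Convert: A = 49.4 cm^2 = 0.00494 m^2, W = 8.85 mJ = 0.00885 J
Cleaving exposes two faces of area A, so total new surface = 2*A and gamma = W / (2*A)
gamma = 0.00885 / (2 * 0.00494)
gamma = 0.896 J/m^2

0.896


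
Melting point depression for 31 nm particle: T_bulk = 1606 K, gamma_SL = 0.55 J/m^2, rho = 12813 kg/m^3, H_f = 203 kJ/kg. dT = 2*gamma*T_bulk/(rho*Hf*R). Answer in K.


Radius R = 31/2 = 15.5 nm = 1.55e-08 m
Convert H_f = 203 kJ/kg = 203000 J/kg
dT = 2 * gamma_SL * T_bulk / (rho * H_f * R)
dT = 2 * 0.55 * 1606 / (12813 * 203000 * 1.55e-08)
dT = 43.8 K

43.8


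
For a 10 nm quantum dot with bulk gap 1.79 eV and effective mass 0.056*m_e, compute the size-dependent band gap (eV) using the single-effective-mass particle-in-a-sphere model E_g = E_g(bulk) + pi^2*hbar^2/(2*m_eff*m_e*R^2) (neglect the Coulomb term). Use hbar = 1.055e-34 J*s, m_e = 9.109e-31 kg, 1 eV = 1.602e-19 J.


Radius R = 10/2 nm = 5e-09 m
Confinement energy dE = pi^2 * hbar^2 / (2 * m_eff * m_e * R^2)
dE = pi^2 * (1.055e-34)^2 / (2 * 0.056 * 9.109e-31 * (5e-09)^2) J, divided by 1.602e-19 J/eV
dE = 0.2689 eV
Total band gap = E_g(bulk) + dE = 1.79 + 0.2689 = 2.0589 eV

2.0589


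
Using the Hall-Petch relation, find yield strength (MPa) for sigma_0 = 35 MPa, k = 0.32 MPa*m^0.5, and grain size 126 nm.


d = 126 nm = 1.26e-07 m
sqrt(d) = 0.0003549648
Hall-Petch contribution = k / sqrt(d) = 0.32 / 0.0003549648 = 901.5 MPa
sigma = sigma_0 + k/sqrt(d) = 35 + 901.5 = 936.5 MPa

936.5


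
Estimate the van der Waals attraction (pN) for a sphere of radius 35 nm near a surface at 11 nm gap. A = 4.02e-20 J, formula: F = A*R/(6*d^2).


Convert to SI: R = 35 nm = 3.5e-08 m, d = 11 nm = 1.1e-08 m
F = A * R / (6 * d^2)
F = 4.02e-20 * 3.5e-08 / (6 * (1.1e-08)^2)
F = 1.93802e-12 N = 1.938 pN

1.938


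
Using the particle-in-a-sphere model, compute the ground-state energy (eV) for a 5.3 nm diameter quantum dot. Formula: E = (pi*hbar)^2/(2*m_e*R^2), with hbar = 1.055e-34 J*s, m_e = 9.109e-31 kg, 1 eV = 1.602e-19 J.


Radius R = 5.3/2 = 2.65 nm = 2.65e-09 m
E = (pi * 1.055e-34)^2 / (2 * 9.109e-31 * (2.65e-09)^2)
E(J) = 8.58642e-21
E = E(J) / 1.602e-19 = 0.0536 eV

0.0536


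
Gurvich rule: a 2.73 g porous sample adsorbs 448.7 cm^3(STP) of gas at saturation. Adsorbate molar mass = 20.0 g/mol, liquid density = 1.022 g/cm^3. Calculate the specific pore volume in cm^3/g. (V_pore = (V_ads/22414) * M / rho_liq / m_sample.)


Moles adsorbed n = V_ads / 22414 = 448.7 / 22414 = 2.001874e-02 mol
Liquid volume V_liq = n * M / rho_liq = 2.001874e-02 * 20.0 / 1.022 = 0.39176 cm^3
Specific pore volume V_pore = V_liq / m_sample = 0.39176 / 2.73
V_pore = 0.1435 cm^3/g

0.1435


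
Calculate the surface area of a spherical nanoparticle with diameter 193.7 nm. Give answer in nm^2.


Radius r = 193.7/2 = 96.85 nm
Surface area SA = 4 * pi * r^2
SA = 4 * pi * (96.85)^2
SA = 117871.58 nm^2

117871.58


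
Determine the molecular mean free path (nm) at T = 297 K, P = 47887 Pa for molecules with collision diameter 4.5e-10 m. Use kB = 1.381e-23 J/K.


Mean free path: lambda = kB*T / (sqrt(2) * pi * d^2 * P)
lambda = 1.381e-23 * 297 / (sqrt(2) * pi * (4.5e-10)^2 * 47887)
lambda = 9.52012e-08 m
lambda = 95.2 nm

95.2


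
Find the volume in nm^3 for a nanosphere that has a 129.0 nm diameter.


Radius r = 129.0/2 = 64.5 nm
Volume V = (4/3) * pi * r^3
V = (4/3) * pi * (64.5)^3
V = 1124003.73 nm^3

1124003.73


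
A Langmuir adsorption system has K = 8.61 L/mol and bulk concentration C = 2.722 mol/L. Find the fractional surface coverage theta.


Langmuir isotherm: theta = K*C / (1 + K*C)
K*C = 8.61 * 2.722 = 23.43642
theta = 23.43642 / (1 + 23.43642) = 23.43642 / 24.43642
theta = 0.9591

0.9591


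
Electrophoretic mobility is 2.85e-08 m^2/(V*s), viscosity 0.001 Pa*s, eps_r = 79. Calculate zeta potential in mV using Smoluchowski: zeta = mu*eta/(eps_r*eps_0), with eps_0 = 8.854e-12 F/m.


Smoluchowski equation: zeta = mu * eta / (eps_r * eps_0)
zeta = 2.85e-08 * 0.001 / (79 * 8.854e-12)
zeta = 0.040745 V = 40.75 mV

40.75


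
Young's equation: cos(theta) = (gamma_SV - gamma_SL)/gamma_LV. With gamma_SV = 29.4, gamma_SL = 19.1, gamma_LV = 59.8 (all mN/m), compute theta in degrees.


cos(theta) = (gamma_SV - gamma_SL) / gamma_LV
cos(theta) = (29.4 - 19.1) / 59.8
cos(theta) = 0.172241
theta = arccos(0.172241) = 80.08 degrees

80.08


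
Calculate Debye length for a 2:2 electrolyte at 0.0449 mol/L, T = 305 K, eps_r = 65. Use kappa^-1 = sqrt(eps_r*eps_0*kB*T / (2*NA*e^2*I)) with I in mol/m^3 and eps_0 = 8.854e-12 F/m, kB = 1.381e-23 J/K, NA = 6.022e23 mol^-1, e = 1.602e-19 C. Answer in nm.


Ionic strength I = 0.0449 * 2^2 * 1000 = 179.6 mol/m^3
kappa^-1 = sqrt(65 * 8.854e-12 * 1.381e-23 * 305 / (2 * 6.022e23 * (1.602e-19)^2 * 179.6))
kappa^-1 = 0.661 nm

0.661


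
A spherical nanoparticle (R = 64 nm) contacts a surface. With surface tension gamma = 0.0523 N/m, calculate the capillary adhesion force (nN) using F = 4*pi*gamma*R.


Convert radius: R = 64 nm = 6.4e-08 m
F = 4 * pi * gamma * R
F = 4 * pi * 0.0523 * 6.4e-08
F = 4.20622e-08 N = 42.0622 nN

42.0622


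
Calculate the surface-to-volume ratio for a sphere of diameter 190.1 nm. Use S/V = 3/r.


Radius r = 190.1/2 = 95.05 nm
S/V = 3 / r = 3 / 95.05
S/V = 0.0316 nm^-1

0.0316


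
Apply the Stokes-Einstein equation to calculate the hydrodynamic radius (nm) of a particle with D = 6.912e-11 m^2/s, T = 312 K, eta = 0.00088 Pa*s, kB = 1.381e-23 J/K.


Stokes-Einstein: R = kB*T / (6*pi*eta*D)
R = 1.381e-23 * 312 / (6 * pi * 0.00088 * 6.912e-11)
R = 3.75803e-09 m = 3.76 nm

3.76


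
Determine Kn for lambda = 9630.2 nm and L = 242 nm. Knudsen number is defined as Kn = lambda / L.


Knudsen number Kn = lambda / L
Kn = 9630.2 / 242
Kn = 39.7942

39.7942


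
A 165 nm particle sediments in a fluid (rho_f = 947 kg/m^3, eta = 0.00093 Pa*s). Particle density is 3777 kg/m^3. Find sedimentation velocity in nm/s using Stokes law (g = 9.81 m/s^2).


Radius R = 165/2 nm = 8.25e-08 m
Density difference = 3777 - 947 = 2830 kg/m^3
v = 2 * R^2 * (rho_p - rho_f) * g / (9 * eta)
v = 2 * (8.25e-08)^2 * 2830 * 9.81 / (9 * 0.00093)
v = 4.51511e-08 m/s = 45.1511 nm/s

45.1511


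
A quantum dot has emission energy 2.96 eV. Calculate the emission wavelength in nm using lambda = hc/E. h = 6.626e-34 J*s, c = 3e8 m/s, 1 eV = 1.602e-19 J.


Convert energy: E = 2.96 eV = 2.96 * 1.602e-19 = 4.74192e-19 J
lambda = h*c / E = 6.626e-34 * 3e8 / 4.74192e-19
lambda = 4.19197e-07 m = 419.2 nm

419.2


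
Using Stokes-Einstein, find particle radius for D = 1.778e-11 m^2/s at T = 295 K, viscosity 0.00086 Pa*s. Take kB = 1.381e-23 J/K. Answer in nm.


Stokes-Einstein: R = kB*T / (6*pi*eta*D)
R = 1.381e-23 * 295 / (6 * pi * 0.00086 * 1.778e-11)
R = 1.41346e-08 m = 14.13 nm

14.13


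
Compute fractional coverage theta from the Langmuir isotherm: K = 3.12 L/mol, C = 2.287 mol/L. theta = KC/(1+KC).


Langmuir isotherm: theta = K*C / (1 + K*C)
K*C = 3.12 * 2.287 = 7.13544
theta = 7.13544 / (1 + 7.13544) = 7.13544 / 8.13544
theta = 0.8771

0.8771


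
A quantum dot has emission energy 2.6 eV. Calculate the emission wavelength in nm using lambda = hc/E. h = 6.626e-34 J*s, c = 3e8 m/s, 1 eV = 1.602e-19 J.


Convert energy: E = 2.6 eV = 2.6 * 1.602e-19 = 4.1652e-19 J
lambda = h*c / E = 6.626e-34 * 3e8 / 4.1652e-19
lambda = 4.7724e-07 m = 477.2 nm

477.2


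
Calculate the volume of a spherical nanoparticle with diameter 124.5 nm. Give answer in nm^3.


Radius r = 124.5/2 = 62.25 nm
Volume V = (4/3) * pi * r^3
V = (4/3) * pi * (62.25)^3
V = 1010431.03 nm^3

1010431.03


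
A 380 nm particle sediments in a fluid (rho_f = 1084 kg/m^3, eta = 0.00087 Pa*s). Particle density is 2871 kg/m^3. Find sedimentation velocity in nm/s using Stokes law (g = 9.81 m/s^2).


Radius R = 380/2 nm = 1.9e-07 m
Density difference = 2871 - 1084 = 1787 kg/m^3
v = 2 * R^2 * (rho_p - rho_f) * g / (9 * eta)
v = 2 * (1.9e-07)^2 * 1787 * 9.81 / (9 * 0.00087)
v = 1.61648e-07 m/s = 161.6475 nm/s

161.6475


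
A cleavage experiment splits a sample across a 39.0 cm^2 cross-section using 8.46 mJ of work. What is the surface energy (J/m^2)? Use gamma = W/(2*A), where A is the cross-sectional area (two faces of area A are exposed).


Convert: A = 39.0 cm^2 = 0.0039 m^2, W = 8.46 mJ = 0.00846 J
Cleaving exposes two faces of area A, so total new surface = 2*A and gamma = W / (2*A)
gamma = 0.00846 / (2 * 0.0039)
gamma = 1.085 J/m^2

1.085


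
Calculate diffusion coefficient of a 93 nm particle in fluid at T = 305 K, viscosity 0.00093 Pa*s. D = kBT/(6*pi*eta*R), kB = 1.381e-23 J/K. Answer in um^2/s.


Radius R = 93/2 = 46.5 nm = 4.65e-08 m
D = kB*T / (6*pi*eta*R)
D = 1.381e-23 * 305 / (6 * pi * 0.00093 * 4.65e-08)
D = 5.16721e-12 m^2/s = 5.167 um^2/s

5.167


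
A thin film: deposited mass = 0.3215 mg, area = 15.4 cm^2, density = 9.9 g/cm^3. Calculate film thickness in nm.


Convert: m = 0.3215 mg = 3.2150e-07 kg, A = 15.4 cm^2 = 1.5400e-03 m^2, rho = 9.9 g/cm^3 = 9900 kg/m^3
t = m / (A * rho)
t = 3.2150e-07 / (1.5400e-03 * 9900)
t = 2.1087e-08 m = 21.1 nm

21.1


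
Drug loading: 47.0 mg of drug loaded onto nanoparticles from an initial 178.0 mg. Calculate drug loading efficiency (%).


Drug loading efficiency = (drug loaded / drug initial) * 100
DLE = 47.0 / 178.0 * 100
DLE = 0.264 * 100
DLE = 26.4%

26.4


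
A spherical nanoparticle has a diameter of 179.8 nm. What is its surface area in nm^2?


Radius r = 179.8/2 = 89.9 nm
Surface area SA = 4 * pi * r^2
SA = 4 * pi * (89.9)^2
SA = 101561.53 nm^2

101561.53


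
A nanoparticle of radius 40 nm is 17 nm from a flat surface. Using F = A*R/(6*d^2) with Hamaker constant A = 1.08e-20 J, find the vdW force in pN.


Convert to SI: R = 40 nm = 4e-08 m, d = 17 nm = 1.7e-08 m
F = A * R / (6 * d^2)
F = 1.08e-20 * 4e-08 / (6 * (1.7e-08)^2)
F = 2.49135e-13 N = 0.249 pN

0.249


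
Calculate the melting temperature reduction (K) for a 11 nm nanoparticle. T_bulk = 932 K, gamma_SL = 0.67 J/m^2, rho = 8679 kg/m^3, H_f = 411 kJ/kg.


Radius R = 11/2 = 5.5 nm = 5.5e-09 m
Convert H_f = 411 kJ/kg = 411000 J/kg
dT = 2 * gamma_SL * T_bulk / (rho * H_f * R)
dT = 2 * 0.67 * 932 / (8679 * 411000 * 5.5e-09)
dT = 63.7 K

63.7


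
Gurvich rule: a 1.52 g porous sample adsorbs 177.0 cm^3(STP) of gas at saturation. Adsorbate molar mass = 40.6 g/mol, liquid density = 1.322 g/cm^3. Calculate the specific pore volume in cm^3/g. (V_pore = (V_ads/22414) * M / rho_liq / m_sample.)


Moles adsorbed n = V_ads / 22414 = 177.0 / 22414 = 7.896850e-03 mol
Liquid volume V_liq = n * M / rho_liq = 7.896850e-03 * 40.6 / 1.322 = 0.24252 cm^3
Specific pore volume V_pore = V_liq / m_sample = 0.24252 / 1.52
V_pore = 0.1596 cm^3/g

0.1596


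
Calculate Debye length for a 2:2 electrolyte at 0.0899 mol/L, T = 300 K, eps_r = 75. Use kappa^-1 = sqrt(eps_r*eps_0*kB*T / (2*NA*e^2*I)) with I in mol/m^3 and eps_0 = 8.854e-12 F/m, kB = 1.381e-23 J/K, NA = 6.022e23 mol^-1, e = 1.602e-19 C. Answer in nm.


Ionic strength I = 0.0899 * 2^2 * 1000 = 359.6 mol/m^3
kappa^-1 = sqrt(75 * 8.854e-12 * 1.381e-23 * 300 / (2 * 6.022e23 * (1.602e-19)^2 * 359.6))
kappa^-1 = 0.498 nm

0.498


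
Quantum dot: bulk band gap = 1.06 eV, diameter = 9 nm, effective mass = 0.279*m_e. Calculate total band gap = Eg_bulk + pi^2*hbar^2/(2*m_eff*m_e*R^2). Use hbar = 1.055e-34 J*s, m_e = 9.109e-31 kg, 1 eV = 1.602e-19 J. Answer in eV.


Radius R = 9/2 nm = 4.5e-09 m
Confinement energy dE = pi^2 * hbar^2 / (2 * m_eff * m_e * R^2)
dE = pi^2 * (1.055e-34)^2 / (2 * 0.279 * 9.109e-31 * (4.5e-09)^2) J, divided by 1.602e-19 J/eV
dE = 0.0666 eV
Total band gap = E_g(bulk) + dE = 1.06 + 0.0666 = 1.1266 eV

1.1266
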